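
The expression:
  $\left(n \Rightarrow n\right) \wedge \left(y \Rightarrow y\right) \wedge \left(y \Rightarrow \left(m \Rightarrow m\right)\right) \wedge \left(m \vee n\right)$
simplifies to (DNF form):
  $m \vee n$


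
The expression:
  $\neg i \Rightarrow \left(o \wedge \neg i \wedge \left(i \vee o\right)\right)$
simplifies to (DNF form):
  $i \vee o$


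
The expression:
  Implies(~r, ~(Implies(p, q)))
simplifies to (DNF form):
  r | (p & ~q)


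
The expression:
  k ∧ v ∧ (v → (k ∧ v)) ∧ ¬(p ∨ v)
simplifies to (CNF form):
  False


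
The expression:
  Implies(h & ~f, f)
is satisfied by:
  {f: True, h: False}
  {h: False, f: False}
  {h: True, f: True}


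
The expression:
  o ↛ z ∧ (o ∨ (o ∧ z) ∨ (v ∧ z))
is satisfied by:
  {o: True, z: False}


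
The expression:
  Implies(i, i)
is always true.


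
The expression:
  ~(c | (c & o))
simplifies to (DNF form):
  ~c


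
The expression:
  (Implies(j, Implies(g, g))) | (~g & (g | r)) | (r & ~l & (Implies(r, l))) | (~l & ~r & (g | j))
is always true.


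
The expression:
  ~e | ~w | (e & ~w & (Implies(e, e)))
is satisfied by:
  {w: False, e: False}
  {e: True, w: False}
  {w: True, e: False}


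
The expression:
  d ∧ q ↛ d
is never true.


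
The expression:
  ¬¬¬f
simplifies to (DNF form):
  ¬f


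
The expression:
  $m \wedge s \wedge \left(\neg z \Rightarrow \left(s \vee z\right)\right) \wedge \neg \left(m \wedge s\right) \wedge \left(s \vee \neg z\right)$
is never true.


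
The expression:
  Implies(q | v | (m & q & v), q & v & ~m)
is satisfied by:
  {q: False, v: False, m: False}
  {m: True, q: False, v: False}
  {v: True, q: True, m: False}


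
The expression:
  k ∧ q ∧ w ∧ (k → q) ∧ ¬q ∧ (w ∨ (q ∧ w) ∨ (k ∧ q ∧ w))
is never true.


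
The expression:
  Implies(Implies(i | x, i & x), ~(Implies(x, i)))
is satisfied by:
  {i: True, x: False}
  {x: True, i: False}


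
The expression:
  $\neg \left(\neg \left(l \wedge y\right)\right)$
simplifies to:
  $l \wedge y$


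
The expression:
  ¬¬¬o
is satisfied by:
  {o: False}


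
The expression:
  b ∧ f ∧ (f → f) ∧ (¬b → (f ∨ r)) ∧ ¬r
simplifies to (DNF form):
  b ∧ f ∧ ¬r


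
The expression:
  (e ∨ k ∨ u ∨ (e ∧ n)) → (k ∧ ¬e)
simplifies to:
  ¬e ∧ (k ∨ ¬u)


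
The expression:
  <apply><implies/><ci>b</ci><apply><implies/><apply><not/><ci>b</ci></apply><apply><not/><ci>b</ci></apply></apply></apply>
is always true.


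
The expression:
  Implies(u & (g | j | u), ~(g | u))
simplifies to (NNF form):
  ~u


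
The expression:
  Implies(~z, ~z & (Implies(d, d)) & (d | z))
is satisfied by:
  {d: True, z: True}
  {d: True, z: False}
  {z: True, d: False}


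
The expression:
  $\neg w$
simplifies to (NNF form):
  $\neg w$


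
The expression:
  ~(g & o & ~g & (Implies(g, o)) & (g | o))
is always true.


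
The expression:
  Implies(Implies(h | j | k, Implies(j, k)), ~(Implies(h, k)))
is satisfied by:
  {h: True, j: True, k: False}
  {h: True, j: False, k: False}
  {j: True, h: False, k: False}


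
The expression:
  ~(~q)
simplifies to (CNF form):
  q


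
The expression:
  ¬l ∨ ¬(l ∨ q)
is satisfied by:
  {l: False}


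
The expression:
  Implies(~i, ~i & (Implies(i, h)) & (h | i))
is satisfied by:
  {i: True, h: True}
  {i: True, h: False}
  {h: True, i: False}


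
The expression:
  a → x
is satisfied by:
  {x: True, a: False}
  {a: False, x: False}
  {a: True, x: True}


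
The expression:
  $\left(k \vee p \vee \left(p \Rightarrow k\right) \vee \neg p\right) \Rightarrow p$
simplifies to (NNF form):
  $p$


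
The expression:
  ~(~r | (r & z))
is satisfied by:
  {r: True, z: False}


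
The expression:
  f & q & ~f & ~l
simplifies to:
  False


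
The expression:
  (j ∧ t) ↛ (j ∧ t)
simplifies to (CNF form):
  False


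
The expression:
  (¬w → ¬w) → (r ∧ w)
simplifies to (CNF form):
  r ∧ w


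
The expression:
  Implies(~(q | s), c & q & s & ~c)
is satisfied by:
  {q: True, s: True}
  {q: True, s: False}
  {s: True, q: False}


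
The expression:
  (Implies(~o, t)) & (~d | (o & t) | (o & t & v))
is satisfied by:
  {t: True, o: True, d: False}
  {t: True, o: False, d: False}
  {o: True, t: False, d: False}
  {t: True, d: True, o: True}


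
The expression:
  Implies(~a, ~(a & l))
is always true.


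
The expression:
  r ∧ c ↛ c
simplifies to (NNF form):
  False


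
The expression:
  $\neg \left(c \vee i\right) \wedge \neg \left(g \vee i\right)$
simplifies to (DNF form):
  $\neg c \wedge \neg g \wedge \neg i$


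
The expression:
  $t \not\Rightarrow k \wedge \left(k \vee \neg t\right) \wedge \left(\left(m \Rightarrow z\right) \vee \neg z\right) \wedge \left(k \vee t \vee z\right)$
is never true.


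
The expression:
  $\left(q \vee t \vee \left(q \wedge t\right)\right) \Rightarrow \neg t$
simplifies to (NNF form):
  $\neg t$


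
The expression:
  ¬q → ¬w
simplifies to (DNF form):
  q ∨ ¬w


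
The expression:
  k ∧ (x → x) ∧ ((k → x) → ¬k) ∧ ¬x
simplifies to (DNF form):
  k ∧ ¬x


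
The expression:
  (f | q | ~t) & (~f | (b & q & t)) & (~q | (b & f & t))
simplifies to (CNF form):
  (b | ~t) & (f | ~t) & (q | ~f) & (t | ~q)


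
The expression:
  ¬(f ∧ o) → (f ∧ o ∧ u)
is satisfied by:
  {f: True, o: True}


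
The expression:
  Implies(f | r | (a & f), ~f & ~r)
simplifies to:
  ~f & ~r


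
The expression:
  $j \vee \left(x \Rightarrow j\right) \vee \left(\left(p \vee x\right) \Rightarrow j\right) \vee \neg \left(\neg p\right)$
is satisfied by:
  {p: True, j: True, x: False}
  {p: True, j: False, x: False}
  {j: True, p: False, x: False}
  {p: False, j: False, x: False}
  {x: True, p: True, j: True}
  {x: True, p: True, j: False}
  {x: True, j: True, p: False}


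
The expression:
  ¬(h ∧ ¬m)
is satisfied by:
  {m: True, h: False}
  {h: False, m: False}
  {h: True, m: True}


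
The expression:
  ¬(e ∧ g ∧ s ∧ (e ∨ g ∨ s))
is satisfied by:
  {s: False, e: False, g: False}
  {g: True, s: False, e: False}
  {e: True, s: False, g: False}
  {g: True, e: True, s: False}
  {s: True, g: False, e: False}
  {g: True, s: True, e: False}
  {e: True, s: True, g: False}


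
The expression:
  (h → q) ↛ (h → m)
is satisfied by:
  {h: True, q: True, m: False}


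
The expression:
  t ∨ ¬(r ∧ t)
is always true.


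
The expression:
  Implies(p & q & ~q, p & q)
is always true.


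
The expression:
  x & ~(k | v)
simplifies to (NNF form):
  x & ~k & ~v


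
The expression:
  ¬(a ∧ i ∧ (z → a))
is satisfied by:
  {a: False, i: False}
  {i: True, a: False}
  {a: True, i: False}


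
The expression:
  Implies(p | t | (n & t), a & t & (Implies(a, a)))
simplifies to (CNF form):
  (a | ~p) & (a | ~t) & (t | ~p) & (t | ~t)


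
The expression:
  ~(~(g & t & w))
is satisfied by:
  {t: True, w: True, g: True}


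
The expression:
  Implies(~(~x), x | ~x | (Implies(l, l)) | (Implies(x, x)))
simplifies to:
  True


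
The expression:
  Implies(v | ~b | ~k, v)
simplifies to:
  v | (b & k)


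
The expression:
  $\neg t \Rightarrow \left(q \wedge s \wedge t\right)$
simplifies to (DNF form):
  $t$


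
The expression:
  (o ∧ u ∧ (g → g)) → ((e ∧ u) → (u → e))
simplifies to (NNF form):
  True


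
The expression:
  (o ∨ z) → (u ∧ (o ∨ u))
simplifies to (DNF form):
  u ∨ (¬o ∧ ¬z)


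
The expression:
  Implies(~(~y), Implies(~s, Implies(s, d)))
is always true.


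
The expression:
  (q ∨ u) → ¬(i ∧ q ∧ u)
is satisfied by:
  {u: False, q: False, i: False}
  {i: True, u: False, q: False}
  {q: True, u: False, i: False}
  {i: True, q: True, u: False}
  {u: True, i: False, q: False}
  {i: True, u: True, q: False}
  {q: True, u: True, i: False}


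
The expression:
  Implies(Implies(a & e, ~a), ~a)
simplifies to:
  e | ~a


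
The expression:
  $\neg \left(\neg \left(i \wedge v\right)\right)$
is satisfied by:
  {i: True, v: True}


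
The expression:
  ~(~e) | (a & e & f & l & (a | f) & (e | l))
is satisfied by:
  {e: True}


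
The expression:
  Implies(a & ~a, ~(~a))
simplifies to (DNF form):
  True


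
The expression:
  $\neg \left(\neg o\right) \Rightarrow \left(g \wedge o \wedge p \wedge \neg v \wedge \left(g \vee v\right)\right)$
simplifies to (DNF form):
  $\left(g \wedge p \wedge \neg v\right) \vee \neg o$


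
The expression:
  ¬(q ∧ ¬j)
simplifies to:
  j ∨ ¬q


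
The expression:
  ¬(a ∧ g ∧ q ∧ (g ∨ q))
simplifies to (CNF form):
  ¬a ∨ ¬g ∨ ¬q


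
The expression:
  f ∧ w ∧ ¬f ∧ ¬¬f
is never true.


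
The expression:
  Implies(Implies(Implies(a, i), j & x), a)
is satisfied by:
  {a: True, x: False, j: False}
  {x: False, j: False, a: False}
  {j: True, a: True, x: False}
  {j: True, x: False, a: False}
  {a: True, x: True, j: False}
  {x: True, a: False, j: False}
  {j: True, x: True, a: True}


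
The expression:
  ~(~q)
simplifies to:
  q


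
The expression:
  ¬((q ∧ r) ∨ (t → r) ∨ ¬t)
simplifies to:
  t ∧ ¬r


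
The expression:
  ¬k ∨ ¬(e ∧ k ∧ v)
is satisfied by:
  {k: False, e: False, v: False}
  {v: True, k: False, e: False}
  {e: True, k: False, v: False}
  {v: True, e: True, k: False}
  {k: True, v: False, e: False}
  {v: True, k: True, e: False}
  {e: True, k: True, v: False}


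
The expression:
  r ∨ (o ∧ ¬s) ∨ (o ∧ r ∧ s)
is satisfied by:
  {r: True, o: True, s: False}
  {r: True, o: False, s: False}
  {r: True, s: True, o: True}
  {r: True, s: True, o: False}
  {o: True, s: False, r: False}


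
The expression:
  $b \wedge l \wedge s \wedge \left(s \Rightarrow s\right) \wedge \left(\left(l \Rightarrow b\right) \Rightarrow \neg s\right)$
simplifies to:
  $\text{False}$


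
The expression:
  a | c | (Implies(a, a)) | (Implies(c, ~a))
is always true.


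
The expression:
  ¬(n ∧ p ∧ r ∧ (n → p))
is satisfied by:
  {p: False, n: False, r: False}
  {r: True, p: False, n: False}
  {n: True, p: False, r: False}
  {r: True, n: True, p: False}
  {p: True, r: False, n: False}
  {r: True, p: True, n: False}
  {n: True, p: True, r: False}


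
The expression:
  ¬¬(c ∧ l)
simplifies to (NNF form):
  c ∧ l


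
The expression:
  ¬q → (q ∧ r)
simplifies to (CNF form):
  q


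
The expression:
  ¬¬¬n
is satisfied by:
  {n: False}


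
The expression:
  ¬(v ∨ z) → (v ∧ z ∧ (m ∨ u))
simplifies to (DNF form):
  v ∨ z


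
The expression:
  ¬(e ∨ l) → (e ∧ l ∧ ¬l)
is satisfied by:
  {l: True, e: True}
  {l: True, e: False}
  {e: True, l: False}


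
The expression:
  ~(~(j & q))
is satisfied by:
  {j: True, q: True}


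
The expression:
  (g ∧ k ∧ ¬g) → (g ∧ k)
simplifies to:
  True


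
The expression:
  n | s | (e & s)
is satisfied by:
  {n: True, s: True}
  {n: True, s: False}
  {s: True, n: False}


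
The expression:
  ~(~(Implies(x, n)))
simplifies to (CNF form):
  n | ~x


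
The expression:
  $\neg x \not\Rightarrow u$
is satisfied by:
  {x: False, u: False}


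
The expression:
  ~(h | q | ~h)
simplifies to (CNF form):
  False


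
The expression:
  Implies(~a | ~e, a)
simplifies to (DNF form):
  a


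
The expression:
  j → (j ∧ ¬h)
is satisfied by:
  {h: False, j: False}
  {j: True, h: False}
  {h: True, j: False}


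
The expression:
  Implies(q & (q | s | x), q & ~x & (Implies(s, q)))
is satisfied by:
  {q: False, x: False}
  {x: True, q: False}
  {q: True, x: False}


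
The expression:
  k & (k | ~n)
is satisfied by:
  {k: True}


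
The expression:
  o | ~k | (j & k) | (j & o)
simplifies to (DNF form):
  j | o | ~k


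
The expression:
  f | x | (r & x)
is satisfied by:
  {x: True, f: True}
  {x: True, f: False}
  {f: True, x: False}


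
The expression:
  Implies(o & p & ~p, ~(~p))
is always true.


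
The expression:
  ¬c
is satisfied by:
  {c: False}


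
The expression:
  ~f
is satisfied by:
  {f: False}


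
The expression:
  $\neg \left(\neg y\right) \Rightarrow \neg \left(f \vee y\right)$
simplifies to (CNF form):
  $\neg y$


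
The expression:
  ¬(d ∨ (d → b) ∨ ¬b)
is never true.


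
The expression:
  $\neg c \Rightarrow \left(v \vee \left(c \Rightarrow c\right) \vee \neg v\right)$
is always true.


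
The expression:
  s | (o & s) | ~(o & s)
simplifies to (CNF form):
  True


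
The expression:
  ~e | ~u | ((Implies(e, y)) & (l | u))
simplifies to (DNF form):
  y | ~e | ~u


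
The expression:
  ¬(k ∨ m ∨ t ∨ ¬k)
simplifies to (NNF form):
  False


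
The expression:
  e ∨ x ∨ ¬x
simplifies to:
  True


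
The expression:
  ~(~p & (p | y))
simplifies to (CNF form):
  p | ~y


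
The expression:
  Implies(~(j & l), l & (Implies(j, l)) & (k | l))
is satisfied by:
  {l: True}


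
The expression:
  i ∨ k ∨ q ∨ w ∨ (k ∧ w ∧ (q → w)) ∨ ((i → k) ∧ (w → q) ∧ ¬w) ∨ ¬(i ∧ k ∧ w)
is always true.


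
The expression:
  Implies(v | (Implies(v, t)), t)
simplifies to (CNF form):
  t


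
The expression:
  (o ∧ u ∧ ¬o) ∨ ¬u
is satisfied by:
  {u: False}


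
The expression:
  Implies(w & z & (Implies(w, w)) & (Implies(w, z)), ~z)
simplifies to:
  ~w | ~z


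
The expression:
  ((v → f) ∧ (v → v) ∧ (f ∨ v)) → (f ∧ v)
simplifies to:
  v ∨ ¬f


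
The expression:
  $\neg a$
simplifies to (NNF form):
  $\neg a$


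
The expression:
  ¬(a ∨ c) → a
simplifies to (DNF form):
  a ∨ c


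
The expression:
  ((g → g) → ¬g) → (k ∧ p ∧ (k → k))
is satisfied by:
  {k: True, g: True, p: True}
  {k: True, g: True, p: False}
  {g: True, p: True, k: False}
  {g: True, p: False, k: False}
  {k: True, p: True, g: False}


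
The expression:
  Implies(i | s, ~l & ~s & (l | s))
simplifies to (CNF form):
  ~i & ~s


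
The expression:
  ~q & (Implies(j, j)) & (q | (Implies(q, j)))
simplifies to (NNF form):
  ~q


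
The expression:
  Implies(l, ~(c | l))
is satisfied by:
  {l: False}


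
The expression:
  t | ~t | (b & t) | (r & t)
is always true.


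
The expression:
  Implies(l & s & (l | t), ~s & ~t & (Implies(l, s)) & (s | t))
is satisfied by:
  {l: False, s: False}
  {s: True, l: False}
  {l: True, s: False}


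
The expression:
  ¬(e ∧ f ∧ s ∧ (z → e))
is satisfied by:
  {s: False, e: False, f: False}
  {f: True, s: False, e: False}
  {e: True, s: False, f: False}
  {f: True, e: True, s: False}
  {s: True, f: False, e: False}
  {f: True, s: True, e: False}
  {e: True, s: True, f: False}


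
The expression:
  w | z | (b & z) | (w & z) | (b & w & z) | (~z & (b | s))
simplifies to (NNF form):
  b | s | w | z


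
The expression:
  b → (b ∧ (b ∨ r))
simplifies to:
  True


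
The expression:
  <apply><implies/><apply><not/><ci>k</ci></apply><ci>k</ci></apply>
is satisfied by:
  {k: True}


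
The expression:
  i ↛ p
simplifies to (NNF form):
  i ∧ ¬p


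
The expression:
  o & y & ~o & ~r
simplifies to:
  False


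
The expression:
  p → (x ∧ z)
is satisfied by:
  {z: True, x: True, p: False}
  {z: True, x: False, p: False}
  {x: True, z: False, p: False}
  {z: False, x: False, p: False}
  {z: True, p: True, x: True}


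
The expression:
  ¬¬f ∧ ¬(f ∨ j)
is never true.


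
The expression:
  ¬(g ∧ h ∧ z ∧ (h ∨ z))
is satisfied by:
  {h: False, z: False, g: False}
  {g: True, h: False, z: False}
  {z: True, h: False, g: False}
  {g: True, z: True, h: False}
  {h: True, g: False, z: False}
  {g: True, h: True, z: False}
  {z: True, h: True, g: False}


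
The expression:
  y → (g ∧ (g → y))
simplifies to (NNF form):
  g ∨ ¬y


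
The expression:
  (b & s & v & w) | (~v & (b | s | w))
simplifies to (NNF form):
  (b & ~v) | (s & ~v) | (w & ~v) | (b & s & w)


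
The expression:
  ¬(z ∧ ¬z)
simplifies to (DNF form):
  True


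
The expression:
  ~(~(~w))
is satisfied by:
  {w: False}


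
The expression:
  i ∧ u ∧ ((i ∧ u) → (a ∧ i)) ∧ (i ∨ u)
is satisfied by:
  {a: True, i: True, u: True}


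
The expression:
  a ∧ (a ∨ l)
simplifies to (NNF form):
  a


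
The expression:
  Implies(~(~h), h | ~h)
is always true.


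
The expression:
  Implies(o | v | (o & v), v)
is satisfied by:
  {v: True, o: False}
  {o: False, v: False}
  {o: True, v: True}


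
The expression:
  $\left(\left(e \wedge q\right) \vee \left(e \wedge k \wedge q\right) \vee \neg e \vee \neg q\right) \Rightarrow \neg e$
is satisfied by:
  {e: False}


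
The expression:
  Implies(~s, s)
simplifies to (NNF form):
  s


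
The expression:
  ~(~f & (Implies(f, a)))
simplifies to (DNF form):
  f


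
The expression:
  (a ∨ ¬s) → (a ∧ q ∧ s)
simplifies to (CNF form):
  s ∧ (q ∨ ¬a)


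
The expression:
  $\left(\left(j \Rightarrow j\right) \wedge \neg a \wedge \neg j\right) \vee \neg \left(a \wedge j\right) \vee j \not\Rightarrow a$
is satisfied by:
  {a: False, j: False}
  {j: True, a: False}
  {a: True, j: False}


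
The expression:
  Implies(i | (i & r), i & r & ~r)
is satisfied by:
  {i: False}


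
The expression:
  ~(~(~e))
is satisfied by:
  {e: False}


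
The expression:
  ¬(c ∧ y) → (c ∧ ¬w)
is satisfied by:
  {c: True, y: True, w: False}
  {c: True, w: False, y: False}
  {c: True, y: True, w: True}


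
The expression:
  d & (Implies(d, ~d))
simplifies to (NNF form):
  False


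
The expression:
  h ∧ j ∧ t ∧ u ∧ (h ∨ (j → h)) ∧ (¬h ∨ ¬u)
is never true.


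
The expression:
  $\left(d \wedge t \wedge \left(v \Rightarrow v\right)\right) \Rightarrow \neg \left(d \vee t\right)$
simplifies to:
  $\neg d \vee \neg t$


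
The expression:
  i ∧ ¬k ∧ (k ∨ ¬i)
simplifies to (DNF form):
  False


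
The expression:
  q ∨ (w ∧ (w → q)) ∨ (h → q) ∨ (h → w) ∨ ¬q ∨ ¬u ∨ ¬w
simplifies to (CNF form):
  True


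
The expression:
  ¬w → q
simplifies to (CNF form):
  q ∨ w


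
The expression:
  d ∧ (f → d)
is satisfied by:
  {d: True}


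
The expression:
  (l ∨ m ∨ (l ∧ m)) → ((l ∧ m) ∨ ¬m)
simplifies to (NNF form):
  l ∨ ¬m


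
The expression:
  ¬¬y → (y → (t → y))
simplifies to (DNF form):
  True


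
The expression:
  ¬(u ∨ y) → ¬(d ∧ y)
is always true.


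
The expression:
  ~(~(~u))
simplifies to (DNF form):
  ~u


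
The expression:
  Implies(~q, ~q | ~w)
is always true.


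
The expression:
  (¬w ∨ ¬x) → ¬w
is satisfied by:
  {x: True, w: False}
  {w: False, x: False}
  {w: True, x: True}


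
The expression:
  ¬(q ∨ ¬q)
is never true.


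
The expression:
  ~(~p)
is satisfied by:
  {p: True}


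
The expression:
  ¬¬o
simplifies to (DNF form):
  o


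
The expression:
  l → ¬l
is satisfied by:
  {l: False}


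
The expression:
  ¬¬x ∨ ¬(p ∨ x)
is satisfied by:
  {x: True, p: False}
  {p: False, x: False}
  {p: True, x: True}


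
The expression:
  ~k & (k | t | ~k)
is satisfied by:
  {k: False}


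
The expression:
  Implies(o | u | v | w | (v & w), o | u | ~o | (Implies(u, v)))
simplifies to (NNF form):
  True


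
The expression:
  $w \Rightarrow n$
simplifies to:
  $n \vee \neg w$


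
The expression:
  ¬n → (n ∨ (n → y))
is always true.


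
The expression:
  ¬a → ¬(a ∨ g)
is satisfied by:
  {a: True, g: False}
  {g: False, a: False}
  {g: True, a: True}


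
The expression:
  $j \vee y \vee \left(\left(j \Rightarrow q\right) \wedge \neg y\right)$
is always true.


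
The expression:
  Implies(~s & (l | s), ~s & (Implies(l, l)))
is always true.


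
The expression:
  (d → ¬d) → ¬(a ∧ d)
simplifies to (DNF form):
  True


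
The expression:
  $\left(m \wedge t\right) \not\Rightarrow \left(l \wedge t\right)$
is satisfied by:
  {t: True, m: True, l: False}


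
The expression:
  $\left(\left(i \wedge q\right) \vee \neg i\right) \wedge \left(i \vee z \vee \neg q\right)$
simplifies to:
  $\left(i \wedge q\right) \vee \left(z \wedge \neg i\right) \vee \left(\neg i \wedge \neg q\right)$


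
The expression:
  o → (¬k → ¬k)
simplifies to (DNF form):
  True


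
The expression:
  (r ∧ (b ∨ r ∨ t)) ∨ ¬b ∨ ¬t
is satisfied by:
  {r: True, t: False, b: False}
  {t: False, b: False, r: False}
  {r: True, b: True, t: False}
  {b: True, t: False, r: False}
  {r: True, t: True, b: False}
  {t: True, r: False, b: False}
  {r: True, b: True, t: True}


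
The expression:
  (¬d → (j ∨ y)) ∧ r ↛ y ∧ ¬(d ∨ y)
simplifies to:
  j ∧ r ∧ ¬d ∧ ¬y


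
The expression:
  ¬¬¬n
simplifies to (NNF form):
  ¬n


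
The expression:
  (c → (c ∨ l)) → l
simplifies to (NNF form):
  l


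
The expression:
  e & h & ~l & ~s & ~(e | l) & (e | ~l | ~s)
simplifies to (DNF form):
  False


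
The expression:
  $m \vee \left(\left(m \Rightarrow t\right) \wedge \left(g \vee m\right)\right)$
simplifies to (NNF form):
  $g \vee m$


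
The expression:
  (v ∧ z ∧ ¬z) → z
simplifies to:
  True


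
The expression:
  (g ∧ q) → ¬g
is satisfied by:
  {g: False, q: False}
  {q: True, g: False}
  {g: True, q: False}


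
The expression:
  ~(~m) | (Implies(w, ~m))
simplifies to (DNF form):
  True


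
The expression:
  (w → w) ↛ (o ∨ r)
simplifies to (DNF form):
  ¬o ∧ ¬r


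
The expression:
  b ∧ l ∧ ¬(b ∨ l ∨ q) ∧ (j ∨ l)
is never true.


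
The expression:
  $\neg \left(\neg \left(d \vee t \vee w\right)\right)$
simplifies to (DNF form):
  $d \vee t \vee w$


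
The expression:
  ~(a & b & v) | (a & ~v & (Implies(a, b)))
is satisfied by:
  {v: False, a: False, b: False}
  {b: True, v: False, a: False}
  {a: True, v: False, b: False}
  {b: True, a: True, v: False}
  {v: True, b: False, a: False}
  {b: True, v: True, a: False}
  {a: True, v: True, b: False}


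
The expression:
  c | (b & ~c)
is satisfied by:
  {b: True, c: True}
  {b: True, c: False}
  {c: True, b: False}


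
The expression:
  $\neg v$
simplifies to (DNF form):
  $\neg v$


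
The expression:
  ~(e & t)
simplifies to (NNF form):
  ~e | ~t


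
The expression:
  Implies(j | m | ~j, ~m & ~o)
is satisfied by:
  {o: False, m: False}


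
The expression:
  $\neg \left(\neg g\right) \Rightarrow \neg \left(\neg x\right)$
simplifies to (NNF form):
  $x \vee \neg g$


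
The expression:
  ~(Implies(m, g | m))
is never true.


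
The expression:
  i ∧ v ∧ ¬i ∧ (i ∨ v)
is never true.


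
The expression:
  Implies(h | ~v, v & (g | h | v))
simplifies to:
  v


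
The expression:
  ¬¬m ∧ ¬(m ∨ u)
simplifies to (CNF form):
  False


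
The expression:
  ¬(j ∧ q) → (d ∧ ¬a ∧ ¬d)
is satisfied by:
  {j: True, q: True}


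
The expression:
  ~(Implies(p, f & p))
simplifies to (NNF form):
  p & ~f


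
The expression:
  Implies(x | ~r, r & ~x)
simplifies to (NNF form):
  r & ~x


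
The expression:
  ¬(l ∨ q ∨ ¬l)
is never true.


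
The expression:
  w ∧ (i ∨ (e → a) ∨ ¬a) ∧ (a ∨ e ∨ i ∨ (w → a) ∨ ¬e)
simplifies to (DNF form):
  w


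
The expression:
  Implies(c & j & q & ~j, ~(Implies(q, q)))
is always true.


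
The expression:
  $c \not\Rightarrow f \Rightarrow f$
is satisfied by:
  {f: True, c: False}
  {c: False, f: False}
  {c: True, f: True}


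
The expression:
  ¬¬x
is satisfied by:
  {x: True}


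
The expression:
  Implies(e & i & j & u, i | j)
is always true.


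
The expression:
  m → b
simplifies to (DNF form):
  b ∨ ¬m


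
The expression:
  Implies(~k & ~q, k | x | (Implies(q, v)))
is always true.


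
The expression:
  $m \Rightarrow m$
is always true.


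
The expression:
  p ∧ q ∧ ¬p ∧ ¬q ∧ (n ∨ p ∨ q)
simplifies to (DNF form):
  False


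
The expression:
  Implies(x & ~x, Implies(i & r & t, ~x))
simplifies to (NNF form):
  True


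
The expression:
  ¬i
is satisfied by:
  {i: False}


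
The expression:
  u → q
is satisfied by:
  {q: True, u: False}
  {u: False, q: False}
  {u: True, q: True}


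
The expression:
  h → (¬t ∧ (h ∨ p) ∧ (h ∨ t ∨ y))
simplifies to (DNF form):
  ¬h ∨ ¬t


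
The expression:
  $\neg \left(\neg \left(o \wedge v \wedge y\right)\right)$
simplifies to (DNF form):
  $o \wedge v \wedge y$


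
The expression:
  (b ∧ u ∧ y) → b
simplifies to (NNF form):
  True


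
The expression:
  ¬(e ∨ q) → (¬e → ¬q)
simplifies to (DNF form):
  True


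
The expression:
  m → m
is always true.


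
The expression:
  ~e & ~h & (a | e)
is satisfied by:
  {a: True, e: False, h: False}


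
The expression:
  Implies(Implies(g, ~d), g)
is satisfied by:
  {g: True}


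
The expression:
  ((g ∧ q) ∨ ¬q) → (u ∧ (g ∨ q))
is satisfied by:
  {u: True, q: True, g: False}
  {q: True, g: False, u: False}
  {g: True, u: True, q: True}
  {g: True, u: True, q: False}


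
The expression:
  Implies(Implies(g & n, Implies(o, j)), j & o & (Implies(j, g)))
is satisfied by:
  {n: True, j: True, g: True, o: True}
  {n: True, g: True, o: True, j: False}
  {j: True, g: True, o: True, n: False}


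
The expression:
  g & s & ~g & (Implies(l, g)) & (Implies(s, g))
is never true.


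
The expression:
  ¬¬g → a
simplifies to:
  a ∨ ¬g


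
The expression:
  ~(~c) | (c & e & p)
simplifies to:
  c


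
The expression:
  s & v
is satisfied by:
  {s: True, v: True}


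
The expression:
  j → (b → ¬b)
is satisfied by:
  {b: False, j: False}
  {j: True, b: False}
  {b: True, j: False}


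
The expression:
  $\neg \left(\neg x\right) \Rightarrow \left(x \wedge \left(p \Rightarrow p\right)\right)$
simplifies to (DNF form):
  $\text{True}$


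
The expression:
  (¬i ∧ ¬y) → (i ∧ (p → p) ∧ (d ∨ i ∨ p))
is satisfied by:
  {i: True, y: True}
  {i: True, y: False}
  {y: True, i: False}


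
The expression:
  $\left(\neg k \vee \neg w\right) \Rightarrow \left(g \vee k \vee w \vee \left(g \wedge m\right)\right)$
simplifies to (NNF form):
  $g \vee k \vee w$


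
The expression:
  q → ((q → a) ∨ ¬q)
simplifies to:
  a ∨ ¬q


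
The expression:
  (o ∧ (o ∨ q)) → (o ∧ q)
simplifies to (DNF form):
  q ∨ ¬o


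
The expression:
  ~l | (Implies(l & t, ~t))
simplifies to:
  ~l | ~t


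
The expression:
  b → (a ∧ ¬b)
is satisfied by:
  {b: False}


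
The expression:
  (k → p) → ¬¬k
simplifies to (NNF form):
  k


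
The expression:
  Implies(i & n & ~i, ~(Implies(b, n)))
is always true.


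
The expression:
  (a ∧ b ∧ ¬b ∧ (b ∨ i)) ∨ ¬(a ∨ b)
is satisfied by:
  {b: False, a: False}


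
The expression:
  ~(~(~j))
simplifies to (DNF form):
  ~j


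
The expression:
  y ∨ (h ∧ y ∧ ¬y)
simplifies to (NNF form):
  y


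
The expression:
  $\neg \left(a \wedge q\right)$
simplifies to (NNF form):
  $\neg a \vee \neg q$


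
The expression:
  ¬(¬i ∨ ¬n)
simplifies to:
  i ∧ n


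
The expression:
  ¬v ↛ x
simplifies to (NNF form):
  x ∨ ¬v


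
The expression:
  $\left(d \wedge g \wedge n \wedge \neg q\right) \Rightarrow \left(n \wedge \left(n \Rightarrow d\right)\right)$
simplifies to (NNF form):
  $\text{True}$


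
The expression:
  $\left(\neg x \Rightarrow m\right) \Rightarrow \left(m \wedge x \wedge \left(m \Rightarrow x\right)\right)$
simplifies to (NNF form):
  $\left(m \wedge x\right) \vee \left(\neg m \wedge \neg x\right)$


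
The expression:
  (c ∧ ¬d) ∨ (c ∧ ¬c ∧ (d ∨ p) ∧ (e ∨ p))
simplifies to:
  c ∧ ¬d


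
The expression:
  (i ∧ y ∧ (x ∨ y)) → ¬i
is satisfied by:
  {y: False, i: False}
  {i: True, y: False}
  {y: True, i: False}


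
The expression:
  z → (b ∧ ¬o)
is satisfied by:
  {b: True, z: False, o: False}
  {b: False, z: False, o: False}
  {o: True, b: True, z: False}
  {o: True, b: False, z: False}
  {z: True, b: True, o: False}


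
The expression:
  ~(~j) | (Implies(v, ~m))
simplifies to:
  j | ~m | ~v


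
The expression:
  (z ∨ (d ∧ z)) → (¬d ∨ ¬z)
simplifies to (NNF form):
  ¬d ∨ ¬z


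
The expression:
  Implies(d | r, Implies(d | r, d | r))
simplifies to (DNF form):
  True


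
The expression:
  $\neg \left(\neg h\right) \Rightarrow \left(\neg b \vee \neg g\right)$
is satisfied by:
  {h: False, b: False, g: False}
  {g: True, h: False, b: False}
  {b: True, h: False, g: False}
  {g: True, b: True, h: False}
  {h: True, g: False, b: False}
  {g: True, h: True, b: False}
  {b: True, h: True, g: False}


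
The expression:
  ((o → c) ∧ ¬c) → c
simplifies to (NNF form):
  c ∨ o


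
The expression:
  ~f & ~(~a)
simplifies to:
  a & ~f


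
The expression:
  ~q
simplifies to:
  ~q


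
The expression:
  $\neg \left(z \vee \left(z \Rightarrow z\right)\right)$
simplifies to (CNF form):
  $\text{False}$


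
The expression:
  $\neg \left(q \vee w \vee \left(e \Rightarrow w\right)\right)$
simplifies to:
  $e \wedge \neg q \wedge \neg w$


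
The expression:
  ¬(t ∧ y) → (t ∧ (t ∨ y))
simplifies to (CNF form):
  t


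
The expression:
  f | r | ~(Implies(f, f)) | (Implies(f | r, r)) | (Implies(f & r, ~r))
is always true.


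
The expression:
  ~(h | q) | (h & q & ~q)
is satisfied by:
  {q: False, h: False}


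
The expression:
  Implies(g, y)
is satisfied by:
  {y: True, g: False}
  {g: False, y: False}
  {g: True, y: True}


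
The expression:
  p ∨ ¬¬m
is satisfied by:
  {m: True, p: True}
  {m: True, p: False}
  {p: True, m: False}


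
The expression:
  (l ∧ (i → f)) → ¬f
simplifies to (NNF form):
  ¬f ∨ ¬l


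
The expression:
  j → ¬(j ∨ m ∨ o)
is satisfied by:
  {j: False}


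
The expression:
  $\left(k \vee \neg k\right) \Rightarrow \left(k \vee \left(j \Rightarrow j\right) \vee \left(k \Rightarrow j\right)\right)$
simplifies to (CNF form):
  $\text{True}$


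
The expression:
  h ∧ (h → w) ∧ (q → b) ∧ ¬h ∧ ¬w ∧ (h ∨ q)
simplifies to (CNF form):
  False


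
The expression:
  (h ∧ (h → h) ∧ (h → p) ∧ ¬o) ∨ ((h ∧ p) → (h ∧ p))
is always true.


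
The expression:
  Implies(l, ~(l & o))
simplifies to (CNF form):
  ~l | ~o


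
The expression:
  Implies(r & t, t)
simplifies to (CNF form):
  True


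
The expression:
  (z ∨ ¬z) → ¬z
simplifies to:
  ¬z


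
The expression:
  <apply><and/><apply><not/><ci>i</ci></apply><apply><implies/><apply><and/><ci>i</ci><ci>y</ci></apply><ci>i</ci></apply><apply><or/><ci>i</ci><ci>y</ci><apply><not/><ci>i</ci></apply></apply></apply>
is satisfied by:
  {i: False}


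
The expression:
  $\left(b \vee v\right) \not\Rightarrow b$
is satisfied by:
  {v: True, b: False}


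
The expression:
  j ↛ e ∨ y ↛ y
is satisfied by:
  {j: True, e: False}


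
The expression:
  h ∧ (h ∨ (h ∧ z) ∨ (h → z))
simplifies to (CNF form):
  h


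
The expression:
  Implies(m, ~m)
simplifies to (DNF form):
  ~m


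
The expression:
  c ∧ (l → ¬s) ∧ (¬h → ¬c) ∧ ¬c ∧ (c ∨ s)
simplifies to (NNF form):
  False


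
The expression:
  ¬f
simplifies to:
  ¬f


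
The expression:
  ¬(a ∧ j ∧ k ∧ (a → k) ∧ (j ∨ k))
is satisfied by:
  {k: False, a: False, j: False}
  {j: True, k: False, a: False}
  {a: True, k: False, j: False}
  {j: True, a: True, k: False}
  {k: True, j: False, a: False}
  {j: True, k: True, a: False}
  {a: True, k: True, j: False}


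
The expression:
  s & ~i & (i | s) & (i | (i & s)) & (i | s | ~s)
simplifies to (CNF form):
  False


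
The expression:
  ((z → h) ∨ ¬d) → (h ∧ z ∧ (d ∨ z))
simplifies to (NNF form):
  z ∧ (d ∨ h)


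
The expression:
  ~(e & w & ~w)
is always true.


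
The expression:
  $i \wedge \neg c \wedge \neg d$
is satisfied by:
  {i: True, d: False, c: False}


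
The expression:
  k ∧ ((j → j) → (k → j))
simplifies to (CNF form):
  j ∧ k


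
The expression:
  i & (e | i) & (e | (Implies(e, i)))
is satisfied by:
  {i: True}


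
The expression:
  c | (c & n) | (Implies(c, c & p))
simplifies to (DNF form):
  True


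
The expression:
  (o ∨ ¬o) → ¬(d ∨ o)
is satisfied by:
  {d: False, o: False}


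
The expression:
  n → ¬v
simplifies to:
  ¬n ∨ ¬v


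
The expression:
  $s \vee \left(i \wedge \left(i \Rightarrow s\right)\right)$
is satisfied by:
  {s: True}


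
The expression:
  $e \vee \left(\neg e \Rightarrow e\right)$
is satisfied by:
  {e: True}


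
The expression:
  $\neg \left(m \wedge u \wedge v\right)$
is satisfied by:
  {u: False, m: False, v: False}
  {v: True, u: False, m: False}
  {m: True, u: False, v: False}
  {v: True, m: True, u: False}
  {u: True, v: False, m: False}
  {v: True, u: True, m: False}
  {m: True, u: True, v: False}


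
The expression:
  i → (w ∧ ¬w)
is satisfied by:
  {i: False}


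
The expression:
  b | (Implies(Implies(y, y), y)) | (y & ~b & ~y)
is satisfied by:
  {y: True, b: True}
  {y: True, b: False}
  {b: True, y: False}


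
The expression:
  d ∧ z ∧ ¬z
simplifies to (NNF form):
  False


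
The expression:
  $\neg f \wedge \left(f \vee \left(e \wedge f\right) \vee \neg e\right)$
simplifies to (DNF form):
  $\neg e \wedge \neg f$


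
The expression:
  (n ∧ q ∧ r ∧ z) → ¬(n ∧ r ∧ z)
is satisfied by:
  {z: False, n: False, r: False, q: False}
  {q: True, z: False, n: False, r: False}
  {r: True, z: False, n: False, q: False}
  {q: True, r: True, z: False, n: False}
  {n: True, q: False, z: False, r: False}
  {q: True, n: True, z: False, r: False}
  {r: True, n: True, q: False, z: False}
  {q: True, r: True, n: True, z: False}
  {z: True, r: False, n: False, q: False}
  {q: True, z: True, r: False, n: False}
  {r: True, z: True, q: False, n: False}
  {q: True, r: True, z: True, n: False}
  {n: True, z: True, r: False, q: False}
  {q: True, n: True, z: True, r: False}
  {r: True, n: True, z: True, q: False}


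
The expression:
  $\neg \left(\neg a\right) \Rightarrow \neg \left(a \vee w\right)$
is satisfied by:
  {a: False}


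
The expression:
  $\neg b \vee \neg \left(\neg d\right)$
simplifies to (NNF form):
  $d \vee \neg b$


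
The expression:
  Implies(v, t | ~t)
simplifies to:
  True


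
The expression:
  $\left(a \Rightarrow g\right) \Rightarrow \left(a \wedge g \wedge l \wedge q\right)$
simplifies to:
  $a \wedge \left(l \vee \neg g\right) \wedge \left(q \vee \neg g\right)$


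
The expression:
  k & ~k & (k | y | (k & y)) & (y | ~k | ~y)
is never true.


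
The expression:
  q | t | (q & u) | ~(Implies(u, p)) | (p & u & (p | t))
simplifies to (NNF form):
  q | t | u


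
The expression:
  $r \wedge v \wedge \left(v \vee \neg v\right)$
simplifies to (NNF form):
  $r \wedge v$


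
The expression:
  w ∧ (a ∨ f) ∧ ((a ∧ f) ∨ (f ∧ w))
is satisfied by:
  {w: True, f: True}


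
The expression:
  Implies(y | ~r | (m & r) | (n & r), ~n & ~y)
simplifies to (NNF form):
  ~n & ~y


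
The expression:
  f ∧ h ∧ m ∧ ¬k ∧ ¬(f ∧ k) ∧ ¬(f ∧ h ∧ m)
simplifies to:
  False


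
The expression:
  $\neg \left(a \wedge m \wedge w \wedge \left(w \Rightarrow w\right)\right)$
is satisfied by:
  {w: False, m: False, a: False}
  {a: True, w: False, m: False}
  {m: True, w: False, a: False}
  {a: True, m: True, w: False}
  {w: True, a: False, m: False}
  {a: True, w: True, m: False}
  {m: True, w: True, a: False}


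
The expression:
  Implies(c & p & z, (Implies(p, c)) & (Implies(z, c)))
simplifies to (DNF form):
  True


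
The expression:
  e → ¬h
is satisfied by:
  {h: False, e: False}
  {e: True, h: False}
  {h: True, e: False}


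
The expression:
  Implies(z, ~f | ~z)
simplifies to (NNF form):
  ~f | ~z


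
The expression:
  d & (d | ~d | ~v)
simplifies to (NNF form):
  d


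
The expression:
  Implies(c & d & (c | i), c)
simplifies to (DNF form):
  True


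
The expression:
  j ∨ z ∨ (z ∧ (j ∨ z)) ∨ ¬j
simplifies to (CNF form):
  True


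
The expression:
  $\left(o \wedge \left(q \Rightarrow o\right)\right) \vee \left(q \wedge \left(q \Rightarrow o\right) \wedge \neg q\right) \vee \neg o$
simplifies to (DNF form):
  $\text{True}$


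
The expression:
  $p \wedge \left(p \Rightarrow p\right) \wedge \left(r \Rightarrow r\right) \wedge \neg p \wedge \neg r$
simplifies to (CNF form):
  $\text{False}$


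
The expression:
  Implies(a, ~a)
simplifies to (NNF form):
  ~a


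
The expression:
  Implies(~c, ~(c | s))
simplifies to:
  c | ~s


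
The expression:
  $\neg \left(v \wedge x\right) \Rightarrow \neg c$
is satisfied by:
  {x: True, v: True, c: False}
  {x: True, v: False, c: False}
  {v: True, x: False, c: False}
  {x: False, v: False, c: False}
  {x: True, c: True, v: True}


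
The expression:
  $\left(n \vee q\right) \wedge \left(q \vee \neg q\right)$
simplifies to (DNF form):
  $n \vee q$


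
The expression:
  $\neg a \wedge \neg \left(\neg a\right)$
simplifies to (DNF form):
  $\text{False}$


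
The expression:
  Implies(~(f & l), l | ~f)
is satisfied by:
  {l: True, f: False}
  {f: False, l: False}
  {f: True, l: True}


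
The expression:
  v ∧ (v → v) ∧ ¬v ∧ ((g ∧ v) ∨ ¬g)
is never true.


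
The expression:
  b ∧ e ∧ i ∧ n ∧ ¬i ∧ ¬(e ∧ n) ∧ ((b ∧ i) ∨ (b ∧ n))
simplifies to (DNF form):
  False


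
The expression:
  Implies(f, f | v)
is always true.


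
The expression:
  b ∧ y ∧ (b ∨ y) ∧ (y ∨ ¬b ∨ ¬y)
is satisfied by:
  {b: True, y: True}


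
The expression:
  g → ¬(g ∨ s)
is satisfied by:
  {g: False}
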